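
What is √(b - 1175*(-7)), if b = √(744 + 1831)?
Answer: √(8225 + 5*√103) ≈ 90.971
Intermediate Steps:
b = 5*√103 (b = √2575 = 5*√103 ≈ 50.744)
√(b - 1175*(-7)) = √(5*√103 - 1175*(-7)) = √(5*√103 + 8225) = √(8225 + 5*√103)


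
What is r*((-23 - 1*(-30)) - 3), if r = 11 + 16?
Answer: 108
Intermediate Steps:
r = 27
r*((-23 - 1*(-30)) - 3) = 27*((-23 - 1*(-30)) - 3) = 27*((-23 + 30) - 3) = 27*(7 - 3) = 27*4 = 108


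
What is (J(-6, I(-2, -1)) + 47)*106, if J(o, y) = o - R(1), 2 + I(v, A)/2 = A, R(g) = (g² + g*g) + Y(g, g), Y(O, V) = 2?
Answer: 3922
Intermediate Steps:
R(g) = 2 + 2*g² (R(g) = (g² + g*g) + 2 = (g² + g²) + 2 = 2*g² + 2 = 2 + 2*g²)
I(v, A) = -4 + 2*A
J(o, y) = -4 + o (J(o, y) = o - (2 + 2*1²) = o - (2 + 2*1) = o - (2 + 2) = o - 1*4 = o - 4 = -4 + o)
(J(-6, I(-2, -1)) + 47)*106 = ((-4 - 6) + 47)*106 = (-10 + 47)*106 = 37*106 = 3922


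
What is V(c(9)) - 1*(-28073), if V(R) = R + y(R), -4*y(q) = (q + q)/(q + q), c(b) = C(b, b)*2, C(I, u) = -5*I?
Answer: 111931/4 ≈ 27983.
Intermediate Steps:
c(b) = -10*b (c(b) = -5*b*2 = -10*b)
y(q) = -¼ (y(q) = -(q + q)/(4*(q + q)) = -2*q/(4*(2*q)) = -2*q*1/(2*q)/4 = -¼*1 = -¼)
V(R) = -¼ + R (V(R) = R - ¼ = -¼ + R)
V(c(9)) - 1*(-28073) = (-¼ - 10*9) - 1*(-28073) = (-¼ - 90) + 28073 = -361/4 + 28073 = 111931/4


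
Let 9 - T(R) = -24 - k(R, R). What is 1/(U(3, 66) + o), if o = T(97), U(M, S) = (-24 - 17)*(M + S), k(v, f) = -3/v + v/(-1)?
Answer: -97/280624 ≈ -0.00034566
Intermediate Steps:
k(v, f) = -v - 3/v (k(v, f) = -3/v + v*(-1) = -3/v - v = -v - 3/v)
U(M, S) = -41*M - 41*S (U(M, S) = -41*(M + S) = -41*M - 41*S)
T(R) = 33 - R - 3/R (T(R) = 9 - (-24 - (-R - 3/R)) = 9 - (-24 + (R + 3/R)) = 9 - (-24 + R + 3/R) = 9 + (24 - R - 3/R) = 33 - R - 3/R)
o = -6211/97 (o = 33 - 1*97 - 3/97 = 33 - 97 - 3*1/97 = 33 - 97 - 3/97 = -6211/97 ≈ -64.031)
1/(U(3, 66) + o) = 1/((-41*3 - 41*66) - 6211/97) = 1/((-123 - 2706) - 6211/97) = 1/(-2829 - 6211/97) = 1/(-280624/97) = -97/280624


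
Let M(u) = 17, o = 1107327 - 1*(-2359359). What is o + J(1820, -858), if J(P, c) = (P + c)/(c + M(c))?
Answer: 2915481964/841 ≈ 3.4667e+6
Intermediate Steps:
o = 3466686 (o = 1107327 + 2359359 = 3466686)
J(P, c) = (P + c)/(17 + c) (J(P, c) = (P + c)/(c + 17) = (P + c)/(17 + c))
o + J(1820, -858) = 3466686 + (1820 - 858)/(17 - 858) = 3466686 + 962/(-841) = 3466686 - 1/841*962 = 3466686 - 962/841 = 2915481964/841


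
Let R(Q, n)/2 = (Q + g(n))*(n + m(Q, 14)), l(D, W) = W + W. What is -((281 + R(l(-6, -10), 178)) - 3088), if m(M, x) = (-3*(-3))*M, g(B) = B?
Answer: 3439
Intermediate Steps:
m(M, x) = 9*M
l(D, W) = 2*W
R(Q, n) = 2*(Q + n)*(n + 9*Q) (R(Q, n) = 2*((Q + n)*(n + 9*Q)) = 2*(Q + n)*(n + 9*Q))
-((281 + R(l(-6, -10), 178)) - 3088) = -((281 + (2*178² + 18*(2*(-10))² + 20*(2*(-10))*178)) - 3088) = -((281 + (2*31684 + 18*(-20)² + 20*(-20)*178)) - 3088) = -((281 + (63368 + 18*400 - 71200)) - 3088) = -((281 + (63368 + 7200 - 71200)) - 3088) = -((281 - 632) - 3088) = -(-351 - 3088) = -1*(-3439) = 3439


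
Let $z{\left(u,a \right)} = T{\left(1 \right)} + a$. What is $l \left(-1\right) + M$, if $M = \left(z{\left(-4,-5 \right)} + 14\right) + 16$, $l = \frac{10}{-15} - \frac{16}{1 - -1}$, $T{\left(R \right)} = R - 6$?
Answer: $\frac{86}{3} \approx 28.667$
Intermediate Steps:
$T{\left(R \right)} = -6 + R$ ($T{\left(R \right)} = R - 6 = -6 + R$)
$z{\left(u,a \right)} = -5 + a$ ($z{\left(u,a \right)} = \left(-6 + 1\right) + a = -5 + a$)
$l = - \frac{26}{3}$ ($l = 10 \left(- \frac{1}{15}\right) - \frac{16}{1 + 1} = - \frac{2}{3} - \frac{16}{2} = - \frac{2}{3} - 8 = - \frac{26}{3} \approx -8.6667$)
$M = 20$ ($M = \left(\left(-5 - 5\right) + 14\right) + 16 = \left(-10 + 14\right) + 16 = 4 + 16 = 20$)
$l \left(-1\right) + M = \left(- \frac{26}{3}\right) \left(-1\right) + 20 = \frac{26}{3} + 20 = \frac{86}{3}$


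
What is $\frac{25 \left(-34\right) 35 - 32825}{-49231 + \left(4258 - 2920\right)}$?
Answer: $\frac{62575}{47893} \approx 1.3066$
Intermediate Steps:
$\frac{25 \left(-34\right) 35 - 32825}{-49231 + \left(4258 - 2920\right)} = \frac{\left(-850\right) 35 - 32825}{-49231 + \left(4258 - 2920\right)} = \frac{-29750 - 32825}{-49231 + 1338} = - \frac{62575}{-47893} = \left(-62575\right) \left(- \frac{1}{47893}\right) = \frac{62575}{47893}$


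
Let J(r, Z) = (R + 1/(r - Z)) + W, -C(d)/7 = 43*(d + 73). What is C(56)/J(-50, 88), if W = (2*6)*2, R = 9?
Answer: -5358402/4553 ≈ -1176.9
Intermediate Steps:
C(d) = -21973 - 301*d (C(d) = -301*(d + 73) = -301*(73 + d) = -7*(3139 + 43*d) = -21973 - 301*d)
W = 24 (W = 12*2 = 24)
J(r, Z) = 33 + 1/(r - Z) (J(r, Z) = (9 + 1/(r - Z)) + 24 = 33 + 1/(r - Z))
C(56)/J(-50, 88) = (-21973 - 301*56)/(((-1 - 33*(-50) + 33*88)/(88 - 1*(-50)))) = (-21973 - 16856)/(((-1 + 1650 + 2904)/(88 + 50))) = -38829/(4553/138) = -38829/((1/138)*4553) = -38829/4553/138 = -38829*138/4553 = -5358402/4553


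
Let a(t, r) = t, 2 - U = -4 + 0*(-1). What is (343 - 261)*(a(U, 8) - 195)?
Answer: -15498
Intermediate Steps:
U = 6 (U = 2 - (-4 + 0*(-1)) = 2 - (-4 + 0) = 2 - 1*(-4) = 2 + 4 = 6)
(343 - 261)*(a(U, 8) - 195) = (343 - 261)*(6 - 195) = 82*(-189) = -15498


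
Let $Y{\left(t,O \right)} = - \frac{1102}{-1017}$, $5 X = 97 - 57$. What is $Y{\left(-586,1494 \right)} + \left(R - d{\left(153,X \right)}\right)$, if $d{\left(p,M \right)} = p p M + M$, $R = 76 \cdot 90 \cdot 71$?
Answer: $\frac{303433222}{1017} \approx 2.9836 \cdot 10^{5}$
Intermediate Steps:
$R = 485640$ ($R = 6840 \cdot 71 = 485640$)
$X = 8$ ($X = \frac{97 - 57}{5} = \frac{1}{5} \cdot 40 = 8$)
$Y{\left(t,O \right)} = \frac{1102}{1017}$ ($Y{\left(t,O \right)} = \left(-1102\right) \left(- \frac{1}{1017}\right) = \frac{1102}{1017}$)
$d{\left(p,M \right)} = M + M p^{2}$ ($d{\left(p,M \right)} = p^{2} M + M = M p^{2} + M = M + M p^{2}$)
$Y{\left(-586,1494 \right)} + \left(R - d{\left(153,X \right)}\right) = \frac{1102}{1017} + \left(485640 - 8 \left(1 + 153^{2}\right)\right) = \frac{1102}{1017} + \left(485640 - 8 \left(1 + 23409\right)\right) = \frac{1102}{1017} + \left(485640 - 8 \cdot 23410\right) = \frac{1102}{1017} + \left(485640 - 187280\right) = \frac{1102}{1017} + 298360 = \frac{303433222}{1017}$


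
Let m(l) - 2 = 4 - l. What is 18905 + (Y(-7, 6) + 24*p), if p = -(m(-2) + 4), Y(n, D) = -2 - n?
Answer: 18622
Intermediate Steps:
m(l) = 6 - l (m(l) = 2 + (4 - l) = 6 - l)
p = -12 (p = -((6 - 1*(-2)) + 4) = -((6 + 2) + 4) = -(8 + 4) = -1*12 = -12)
18905 + (Y(-7, 6) + 24*p) = 18905 + ((-2 - 1*(-7)) + 24*(-12)) = 18905 + ((-2 + 7) - 288) = 18905 + (5 - 288) = 18905 - 283 = 18622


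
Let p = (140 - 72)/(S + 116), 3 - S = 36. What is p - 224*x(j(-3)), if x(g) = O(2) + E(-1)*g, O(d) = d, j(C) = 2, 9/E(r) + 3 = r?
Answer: 46548/83 ≈ 560.82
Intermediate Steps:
S = -33 (S = 3 - 1*36 = 3 - 36 = -33)
E(r) = 9/(-3 + r)
p = 68/83 (p = (140 - 72)/(-33 + 116) = 68/83 ≈ 0.81928)
x(g) = 2 - 9*g/4 (x(g) = 2 + (9/(-3 - 1))*g = 2 + (9/(-4))*g = 2 + (9*(-1/4))*g = 2 - 9*g/4)
p - 224*x(j(-3)) = 68/83 - 224*(2 - 9/4*2) = 68/83 - 224*(2 - 9/2) = 68/83 - 224*(-5/2) = 68/83 + 560 = 46548/83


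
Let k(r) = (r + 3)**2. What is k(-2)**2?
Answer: 1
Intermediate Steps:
k(r) = (3 + r)**2
k(-2)**2 = ((3 - 2)**2)**2 = (1**2)**2 = 1**2 = 1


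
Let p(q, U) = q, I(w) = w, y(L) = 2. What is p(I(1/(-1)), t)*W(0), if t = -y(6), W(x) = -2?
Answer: 2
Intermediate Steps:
t = -2 (t = -1*2 = -2)
p(I(1/(-1)), t)*W(0) = -2/(-1) = -1*(-2) = 2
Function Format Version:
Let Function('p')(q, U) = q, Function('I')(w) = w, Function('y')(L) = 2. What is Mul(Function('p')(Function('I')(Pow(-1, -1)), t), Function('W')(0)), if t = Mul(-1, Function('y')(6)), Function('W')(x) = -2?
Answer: 2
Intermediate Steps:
t = -2 (t = Mul(-1, 2) = -2)
Mul(Function('p')(Function('I')(Pow(-1, -1)), t), Function('W')(0)) = Mul(Pow(-1, -1), -2) = Mul(-1, -2) = 2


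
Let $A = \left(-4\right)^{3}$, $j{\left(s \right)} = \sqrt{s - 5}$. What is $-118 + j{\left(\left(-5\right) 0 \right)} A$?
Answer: $-118 - 64 i \sqrt{5} \approx -118.0 - 143.11 i$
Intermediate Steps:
$j{\left(s \right)} = \sqrt{-5 + s}$
$A = -64$
$-118 + j{\left(\left(-5\right) 0 \right)} A = -118 + \sqrt{-5 - 0} \left(-64\right) = -118 + \sqrt{-5 + 0} \left(-64\right) = -118 + \sqrt{-5} \left(-64\right) = -118 + i \sqrt{5} \left(-64\right) = -118 - 64 i \sqrt{5}$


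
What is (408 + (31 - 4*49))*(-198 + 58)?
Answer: -34020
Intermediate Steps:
(408 + (31 - 4*49))*(-198 + 58) = (408 + (31 - 1*196))*(-140) = (408 + (31 - 196))*(-140) = (408 - 165)*(-140) = 243*(-140) = -34020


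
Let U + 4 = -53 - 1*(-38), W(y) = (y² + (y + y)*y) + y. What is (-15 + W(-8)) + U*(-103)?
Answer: 2126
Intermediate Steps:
W(y) = y + 3*y² (W(y) = (y² + (2*y)*y) + y = (y² + 2*y²) + y = 3*y² + y = y + 3*y²)
U = -19 (U = -4 + (-53 - 1*(-38)) = -4 + (-53 + 38) = -4 - 15 = -19)
(-15 + W(-8)) + U*(-103) = (-15 - 8*(1 + 3*(-8))) - 19*(-103) = (-15 - 8*(1 - 24)) + 1957 = (-15 - 8*(-23)) + 1957 = (-15 + 184) + 1957 = 169 + 1957 = 2126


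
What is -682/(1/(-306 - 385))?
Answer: 471262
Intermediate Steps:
-682/(1/(-306 - 385)) = -682/(1/(-691)) = -682/(-1/691) = -682*(-691) = 471262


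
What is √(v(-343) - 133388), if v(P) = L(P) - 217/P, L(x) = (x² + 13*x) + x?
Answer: 11*I*√8318/7 ≈ 143.32*I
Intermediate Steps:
L(x) = x² + 14*x
v(P) = -217/P + P*(14 + P) (v(P) = P*(14 + P) - 217/P = -217/P + P*(14 + P))
√(v(-343) - 133388) = √((-217 + (-343)²*(14 - 343))/(-343) - 133388) = √(-(-217 + 117649*(-329))/343 - 133388) = √(-(-217 - 38706521)/343 - 133388) = √(-1/343*(-38706738) - 133388) = √(5529534/49 - 133388) = √(-1006478/49) = 11*I*√8318/7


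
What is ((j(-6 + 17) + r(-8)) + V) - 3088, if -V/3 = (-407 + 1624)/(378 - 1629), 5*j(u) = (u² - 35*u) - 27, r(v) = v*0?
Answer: -6553742/2085 ≈ -3143.3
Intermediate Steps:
r(v) = 0
j(u) = -27/5 - 7*u + u²/5 (j(u) = ((u² - 35*u) - 27)/5 = (-27 + u² - 35*u)/5 = -27/5 - 7*u + u²/5)
V = 1217/417 (V = -3*(-407 + 1624)/(378 - 1629) = -3651/(-1251) = -3651*(-1)/1251 = -3*(-1217/1251) = 1217/417 ≈ 2.9185)
((j(-6 + 17) + r(-8)) + V) - 3088 = (((-27/5 - 7*(-6 + 17) + (-6 + 17)²/5) + 0) + 1217/417) - 3088 = (((-27/5 - 7*11 + (⅕)*11²) + 0) + 1217/417) - 3088 = (((-27/5 - 77 + (⅕)*121) + 0) + 1217/417) - 3088 = (((-27/5 - 77 + 121/5) + 0) + 1217/417) - 3088 = ((-291/5 + 0) + 1217/417) - 3088 = (-291/5 + 1217/417) - 3088 = -115262/2085 - 3088 = -6553742/2085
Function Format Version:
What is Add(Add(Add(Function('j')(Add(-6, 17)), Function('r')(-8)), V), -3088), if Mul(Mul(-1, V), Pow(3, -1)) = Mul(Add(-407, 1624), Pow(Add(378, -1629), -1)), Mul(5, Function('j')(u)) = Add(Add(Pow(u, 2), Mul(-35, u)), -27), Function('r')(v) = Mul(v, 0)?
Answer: Rational(-6553742, 2085) ≈ -3143.3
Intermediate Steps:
Function('r')(v) = 0
Function('j')(u) = Add(Rational(-27, 5), Mul(-7, u), Mul(Rational(1, 5), Pow(u, 2))) (Function('j')(u) = Mul(Rational(1, 5), Add(Add(Pow(u, 2), Mul(-35, u)), -27)) = Mul(Rational(1, 5), Add(-27, Pow(u, 2), Mul(-35, u))) = Add(Rational(-27, 5), Mul(-7, u), Mul(Rational(1, 5), Pow(u, 2))))
V = Rational(1217, 417) (V = Mul(-3, Mul(Add(-407, 1624), Pow(Add(378, -1629), -1))) = Mul(-3, Mul(1217, Pow(-1251, -1))) = Mul(-3, Mul(1217, Rational(-1, 1251))) = Mul(-3, Rational(-1217, 1251)) = Rational(1217, 417) ≈ 2.9185)
Add(Add(Add(Function('j')(Add(-6, 17)), Function('r')(-8)), V), -3088) = Add(Add(Add(Add(Rational(-27, 5), Mul(-7, Add(-6, 17)), Mul(Rational(1, 5), Pow(Add(-6, 17), 2))), 0), Rational(1217, 417)), -3088) = Add(Add(Add(Add(Rational(-27, 5), Mul(-7, 11), Mul(Rational(1, 5), Pow(11, 2))), 0), Rational(1217, 417)), -3088) = Add(Add(Add(Add(Rational(-27, 5), -77, Mul(Rational(1, 5), 121)), 0), Rational(1217, 417)), -3088) = Add(Add(Add(Add(Rational(-27, 5), -77, Rational(121, 5)), 0), Rational(1217, 417)), -3088) = Add(Add(Add(Rational(-291, 5), 0), Rational(1217, 417)), -3088) = Add(Add(Rational(-291, 5), Rational(1217, 417)), -3088) = Add(Rational(-115262, 2085), -3088) = Rational(-6553742, 2085)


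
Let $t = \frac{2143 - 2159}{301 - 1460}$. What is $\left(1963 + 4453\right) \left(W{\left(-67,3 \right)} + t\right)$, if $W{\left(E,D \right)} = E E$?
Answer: $\frac{33380953072}{1159} \approx 2.8802 \cdot 10^{7}$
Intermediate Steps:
$W{\left(E,D \right)} = E^{2}$
$t = \frac{16}{1159}$ ($t = - \frac{16}{-1159} = \left(-16\right) \left(- \frac{1}{1159}\right) = \frac{16}{1159} \approx 0.013805$)
$\left(1963 + 4453\right) \left(W{\left(-67,3 \right)} + t\right) = \left(1963 + 4453\right) \left(\left(-67\right)^{2} + \frac{16}{1159}\right) = 6416 \left(4489 + \frac{16}{1159}\right) = 6416 \cdot \frac{5202767}{1159} = \frac{33380953072}{1159}$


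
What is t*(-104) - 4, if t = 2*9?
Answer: -1876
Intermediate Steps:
t = 18
t*(-104) - 4 = 18*(-104) - 4 = -1872 - 4 = -1876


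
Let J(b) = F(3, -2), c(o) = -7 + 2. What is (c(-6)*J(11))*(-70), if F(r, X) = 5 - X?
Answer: 2450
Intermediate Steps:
c(o) = -5
J(b) = 7 (J(b) = 5 - 1*(-2) = 5 + 2 = 7)
(c(-6)*J(11))*(-70) = -5*7*(-70) = -35*(-70) = 2450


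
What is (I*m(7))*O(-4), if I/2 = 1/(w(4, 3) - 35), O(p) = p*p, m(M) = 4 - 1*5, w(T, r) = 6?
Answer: 32/29 ≈ 1.1034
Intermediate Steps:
m(M) = -1 (m(M) = 4 - 5 = -1)
O(p) = p²
I = -2/29 (I = 2/(6 - 35) = 2/(-29) = 2*(-1/29) = -2/29 ≈ -0.068966)
(I*m(7))*O(-4) = -2/29*(-1)*(-4)² = (2/29)*16 = 32/29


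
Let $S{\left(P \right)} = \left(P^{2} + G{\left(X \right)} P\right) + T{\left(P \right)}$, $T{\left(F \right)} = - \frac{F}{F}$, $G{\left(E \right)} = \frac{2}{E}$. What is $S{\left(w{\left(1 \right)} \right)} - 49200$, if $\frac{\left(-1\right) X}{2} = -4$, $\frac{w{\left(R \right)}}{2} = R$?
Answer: $- \frac{98393}{2} \approx -49197.0$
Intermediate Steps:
$w{\left(R \right)} = 2 R$
$X = 8$ ($X = \left(-2\right) \left(-4\right) = 8$)
$T{\left(F \right)} = -1$ ($T{\left(F \right)} = \left(-1\right) 1 = -1$)
$S{\left(P \right)} = -1 + P^{2} + \frac{P}{4}$ ($S{\left(P \right)} = \left(P^{2} + \frac{2}{8} P\right) - 1 = \left(P^{2} + 2 \cdot \frac{1}{8} P\right) - 1 = \left(P^{2} + \frac{P}{4}\right) - 1 = -1 + P^{2} + \frac{P}{4}$)
$S{\left(w{\left(1 \right)} \right)} - 49200 = \left(-1 + \left(2 \cdot 1\right)^{2} + \frac{2 \cdot 1}{4}\right) - 49200 = \left(-1 + 2^{2} + \frac{1}{4} \cdot 2\right) - 49200 = \left(-1 + 4 + \frac{1}{2}\right) - 49200 = \frac{7}{2} - 49200 = - \frac{98393}{2}$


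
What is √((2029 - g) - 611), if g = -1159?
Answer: √2577 ≈ 50.764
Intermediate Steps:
√((2029 - g) - 611) = √((2029 - 1*(-1159)) - 611) = √((2029 + 1159) - 611) = √(3188 - 611) = √2577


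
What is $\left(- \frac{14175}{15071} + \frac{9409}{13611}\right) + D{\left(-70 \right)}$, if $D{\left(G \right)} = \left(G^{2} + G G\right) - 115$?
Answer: $\frac{283806613157}{29304483} \approx 9684.8$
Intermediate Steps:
$D{\left(G \right)} = -115 + 2 G^{2}$ ($D{\left(G \right)} = \left(G^{2} + G^{2}\right) - 115 = 2 G^{2} - 115 = -115 + 2 G^{2}$)
$\left(- \frac{14175}{15071} + \frac{9409}{13611}\right) + D{\left(-70 \right)} = \left(- \frac{14175}{15071} + \frac{9409}{13611}\right) - \left(115 - 2 \left(-70\right)^{2}\right) = \left(\left(-14175\right) \frac{1}{15071} + 9409 \cdot \frac{1}{13611}\right) + \left(-115 + 2 \cdot 4900\right) = \left(- \frac{2025}{2153} + \frac{9409}{13611}\right) + \left(-115 + 9800\right) = - \frac{7304698}{29304483} + 9685 = \frac{283806613157}{29304483}$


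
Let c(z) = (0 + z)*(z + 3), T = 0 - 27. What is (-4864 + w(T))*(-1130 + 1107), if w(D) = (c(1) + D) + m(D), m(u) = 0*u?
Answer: 112401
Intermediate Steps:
m(u) = 0
T = -27
c(z) = z*(3 + z)
w(D) = 4 + D (w(D) = (1*(3 + 1) + D) + 0 = (1*4 + D) + 0 = (4 + D) + 0 = 4 + D)
(-4864 + w(T))*(-1130 + 1107) = (-4864 + (4 - 27))*(-1130 + 1107) = (-4864 - 23)*(-23) = -4887*(-23) = 112401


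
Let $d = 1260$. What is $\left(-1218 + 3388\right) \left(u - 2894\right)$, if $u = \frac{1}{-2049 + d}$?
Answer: $- \frac{4954906390}{789} \approx -6.28 \cdot 10^{6}$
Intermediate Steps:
$u = - \frac{1}{789}$ ($u = \frac{1}{-2049 + 1260} = \frac{1}{-789} = - \frac{1}{789} \approx -0.0012674$)
$\left(-1218 + 3388\right) \left(u - 2894\right) = \left(-1218 + 3388\right) \left(- \frac{1}{789} - 2894\right) = 2170 \left(- \frac{2283367}{789}\right) = - \frac{4954906390}{789}$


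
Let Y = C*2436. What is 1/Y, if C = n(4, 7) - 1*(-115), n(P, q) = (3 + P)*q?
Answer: 1/399504 ≈ 2.5031e-6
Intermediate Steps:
n(P, q) = q*(3 + P)
C = 164 (C = 7*(3 + 4) - 1*(-115) = 7*7 + 115 = 49 + 115 = 164)
Y = 399504 (Y = 164*2436 = 399504)
1/Y = 1/399504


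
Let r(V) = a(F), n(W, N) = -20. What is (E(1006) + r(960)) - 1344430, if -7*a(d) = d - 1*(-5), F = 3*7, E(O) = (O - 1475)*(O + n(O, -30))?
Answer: -12648074/7 ≈ -1.8069e+6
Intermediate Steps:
E(O) = (-1475 + O)*(-20 + O) (E(O) = (O - 1475)*(O - 20) = (-1475 + O)*(-20 + O))
F = 21
a(d) = -5/7 - d/7 (a(d) = -(d - 1*(-5))/7 = -(d + 5)/7 = -(5 + d)/7 = -5/7 - d/7)
r(V) = -26/7 (r(V) = -5/7 - 1/7*21 = -5/7 - 3 = -26/7)
(E(1006) + r(960)) - 1344430 = ((29500 + 1006**2 - 1495*1006) - 26/7) - 1344430 = ((29500 + 1012036 - 1503970) - 26/7) - 1344430 = (-462434 - 26/7) - 1344430 = -3237064/7 - 1344430 = -12648074/7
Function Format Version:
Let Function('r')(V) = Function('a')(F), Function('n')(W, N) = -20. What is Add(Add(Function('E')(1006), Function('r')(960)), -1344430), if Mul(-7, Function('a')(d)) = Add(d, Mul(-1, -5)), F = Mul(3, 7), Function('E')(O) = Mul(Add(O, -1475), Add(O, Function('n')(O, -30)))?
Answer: Rational(-12648074, 7) ≈ -1.8069e+6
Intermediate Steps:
Function('E')(O) = Mul(Add(-1475, O), Add(-20, O)) (Function('E')(O) = Mul(Add(O, -1475), Add(O, -20)) = Mul(Add(-1475, O), Add(-20, O)))
F = 21
Function('a')(d) = Add(Rational(-5, 7), Mul(Rational(-1, 7), d)) (Function('a')(d) = Mul(Rational(-1, 7), Add(d, Mul(-1, -5))) = Mul(Rational(-1, 7), Add(d, 5)) = Mul(Rational(-1, 7), Add(5, d)) = Add(Rational(-5, 7), Mul(Rational(-1, 7), d)))
Function('r')(V) = Rational(-26, 7) (Function('r')(V) = Add(Rational(-5, 7), Mul(Rational(-1, 7), 21)) = Add(Rational(-5, 7), -3) = Rational(-26, 7))
Add(Add(Function('E')(1006), Function('r')(960)), -1344430) = Add(Add(Add(29500, Pow(1006, 2), Mul(-1495, 1006)), Rational(-26, 7)), -1344430) = Add(Add(Add(29500, 1012036, -1503970), Rational(-26, 7)), -1344430) = Add(Add(-462434, Rational(-26, 7)), -1344430) = Add(Rational(-3237064, 7), -1344430) = Rational(-12648074, 7)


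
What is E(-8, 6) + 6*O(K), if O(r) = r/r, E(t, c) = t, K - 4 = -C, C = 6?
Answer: -2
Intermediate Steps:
K = -2 (K = 4 - 1*6 = 4 - 6 = -2)
O(r) = 1
E(-8, 6) + 6*O(K) = -8 + 6*1 = -8 + 6 = -2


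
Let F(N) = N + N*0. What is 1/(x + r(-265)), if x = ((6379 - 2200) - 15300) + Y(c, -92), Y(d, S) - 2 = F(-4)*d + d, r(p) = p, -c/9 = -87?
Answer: -1/13733 ≈ -7.2817e-5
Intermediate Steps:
F(N) = N (F(N) = N + 0 = N)
c = 783 (c = -9*(-87) = 783)
Y(d, S) = 2 - 3*d (Y(d, S) = 2 + (-4*d + d) = 2 - 3*d)
x = -13468 (x = ((6379 - 2200) - 15300) + (2 - 3*783) = (4179 - 15300) + (2 - 2349) = -11121 - 2347 = -13468)
1/(x + r(-265)) = 1/(-13468 - 265) = 1/(-13733) = -1/13733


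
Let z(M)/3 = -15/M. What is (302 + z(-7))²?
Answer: 4661281/49 ≈ 95128.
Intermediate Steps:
z(M) = -45/M (z(M) = 3*(-15/M) = -45/M)
(302 + z(-7))² = (302 - 45/(-7))² = (302 - 45*(-⅐))² = (302 + 45/7)² = (2159/7)² = 4661281/49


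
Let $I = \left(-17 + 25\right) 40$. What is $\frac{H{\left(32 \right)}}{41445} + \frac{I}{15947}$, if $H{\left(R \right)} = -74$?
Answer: $\frac{12082322}{660923415} \approx 0.018281$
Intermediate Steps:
$I = 320$ ($I = 8 \cdot 40 = 320$)
$\frac{H{\left(32 \right)}}{41445} + \frac{I}{15947} = - \frac{74}{41445} + \frac{320}{15947} = \frac{12082322}{660923415}$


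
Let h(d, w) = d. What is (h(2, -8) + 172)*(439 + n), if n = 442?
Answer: 153294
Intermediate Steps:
(h(2, -8) + 172)*(439 + n) = (2 + 172)*(439 + 442) = 174*881 = 153294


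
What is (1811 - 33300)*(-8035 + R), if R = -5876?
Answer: 438043479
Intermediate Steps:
(1811 - 33300)*(-8035 + R) = (1811 - 33300)*(-8035 - 5876) = -31489*(-13911) = 438043479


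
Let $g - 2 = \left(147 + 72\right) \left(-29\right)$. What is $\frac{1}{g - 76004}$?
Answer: $- \frac{1}{82353} \approx -1.2143 \cdot 10^{-5}$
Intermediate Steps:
$g = -6349$ ($g = 2 + \left(147 + 72\right) \left(-29\right) = 2 + 219 \left(-29\right) = 2 - 6351 = -6349$)
$\frac{1}{g - 76004} = \frac{1}{-6349 - 76004} = \frac{1}{-82353} = - \frac{1}{82353}$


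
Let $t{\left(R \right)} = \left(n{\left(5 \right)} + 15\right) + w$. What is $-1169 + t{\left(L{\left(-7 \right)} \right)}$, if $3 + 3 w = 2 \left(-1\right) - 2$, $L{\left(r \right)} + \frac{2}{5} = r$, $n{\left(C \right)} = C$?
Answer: $- \frac{3454}{3} \approx -1151.3$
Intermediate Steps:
$L{\left(r \right)} = - \frac{2}{5} + r$
$w = - \frac{7}{3}$ ($w = -1 + \frac{2 \left(-1\right) - 2}{3} = -1 + \frac{-2 - 2}{3} = -1 + \frac{1}{3} \left(-4\right) = -1 - \frac{4}{3} = - \frac{7}{3} \approx -2.3333$)
$t{\left(R \right)} = \frac{53}{3}$ ($t{\left(R \right)} = \left(5 + 15\right) - \frac{7}{3} = 20 - \frac{7}{3} = \frac{53}{3}$)
$-1169 + t{\left(L{\left(-7 \right)} \right)} = -1169 + \frac{53}{3} = - \frac{3454}{3}$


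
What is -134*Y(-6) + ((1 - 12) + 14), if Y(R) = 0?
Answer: 3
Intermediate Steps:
-134*Y(-6) + ((1 - 12) + 14) = -134*0 + ((1 - 12) + 14) = 0 + (-11 + 14) = 0 + 3 = 3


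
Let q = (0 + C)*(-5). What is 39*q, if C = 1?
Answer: -195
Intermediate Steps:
q = -5 (q = (0 + 1)*(-5) = 1*(-5) = -5)
39*q = 39*(-5) = -195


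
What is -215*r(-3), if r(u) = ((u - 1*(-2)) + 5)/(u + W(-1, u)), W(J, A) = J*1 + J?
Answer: 172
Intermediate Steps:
W(J, A) = 2*J (W(J, A) = J + J = 2*J)
r(u) = (7 + u)/(-2 + u) (r(u) = ((u - 1*(-2)) + 5)/(u + 2*(-1)) = ((u + 2) + 5)/(u - 2) = ((2 + u) + 5)/(-2 + u) = (7 + u)/(-2 + u))
-215*r(-3) = -215*(7 - 3)/(-2 - 3) = -215*4/(-5) = -(-43)*4 = -215*(-⅘) = 172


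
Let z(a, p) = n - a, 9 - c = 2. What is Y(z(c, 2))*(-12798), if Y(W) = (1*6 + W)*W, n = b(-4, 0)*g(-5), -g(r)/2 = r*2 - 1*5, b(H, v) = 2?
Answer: -40019346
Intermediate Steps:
c = 7 (c = 9 - 1*2 = 9 - 2 = 7)
g(r) = 10 - 4*r (g(r) = -2*(r*2 - 1*5) = -2*(2*r - 5) = -2*(-5 + 2*r) = 10 - 4*r)
n = 60 (n = 2*(10 - 4*(-5)) = 2*(10 + 20) = 2*30 = 60)
z(a, p) = 60 - a
Y(W) = W*(6 + W) (Y(W) = (6 + W)*W = W*(6 + W))
Y(z(c, 2))*(-12798) = ((60 - 1*7)*(6 + (60 - 1*7)))*(-12798) = ((60 - 7)*(6 + (60 - 7)))*(-12798) = (53*(6 + 53))*(-12798) = (53*59)*(-12798) = 3127*(-12798) = -40019346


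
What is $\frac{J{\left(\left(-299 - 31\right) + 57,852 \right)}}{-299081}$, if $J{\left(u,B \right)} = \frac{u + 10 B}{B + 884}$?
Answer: $- \frac{8247}{519204616} \approx -1.5884 \cdot 10^{-5}$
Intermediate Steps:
$J{\left(u,B \right)} = \frac{u + 10 B}{884 + B}$
$\frac{J{\left(\left(-299 - 31\right) + 57,852 \right)}}{-299081} = \frac{\frac{1}{884 + 852} \left(\left(\left(-299 - 31\right) + 57\right) + 10 \cdot 852\right)}{-299081} = \frac{\left(-330 + 57\right) + 8520}{1736} \left(- \frac{1}{299081}\right) = \frac{-273 + 8520}{1736} \left(- \frac{1}{299081}\right) = \frac{1}{1736} \cdot 8247 \left(- \frac{1}{299081}\right) = \frac{8247}{1736} \left(- \frac{1}{299081}\right) = - \frac{8247}{519204616}$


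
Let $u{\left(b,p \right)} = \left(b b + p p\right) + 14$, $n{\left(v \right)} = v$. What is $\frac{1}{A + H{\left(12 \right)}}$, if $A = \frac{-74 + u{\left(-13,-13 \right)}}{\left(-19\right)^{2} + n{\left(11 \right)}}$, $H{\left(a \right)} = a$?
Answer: $\frac{186}{2371} \approx 0.078448$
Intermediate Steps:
$u{\left(b,p \right)} = 14 + b^{2} + p^{2}$ ($u{\left(b,p \right)} = \left(b^{2} + p^{2}\right) + 14 = 14 + b^{2} + p^{2}$)
$A = \frac{139}{186}$ ($A = \frac{-74 + \left(14 + \left(-13\right)^{2} + \left(-13\right)^{2}\right)}{\left(-19\right)^{2} + 11} = \frac{-74 + \left(14 + 169 + 169\right)}{361 + 11} = \frac{-74 + 352}{372} = 278 \cdot \frac{1}{372} = \frac{139}{186} \approx 0.74731$)
$\frac{1}{A + H{\left(12 \right)}} = \frac{1}{\frac{139}{186} + 12} = \frac{1}{\frac{2371}{186}} = \frac{186}{2371}$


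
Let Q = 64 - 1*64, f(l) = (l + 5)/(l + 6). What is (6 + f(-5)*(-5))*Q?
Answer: 0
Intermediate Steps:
f(l) = (5 + l)/(6 + l)
Q = 0 (Q = 64 - 64 = 0)
(6 + f(-5)*(-5))*Q = (6 + ((5 - 5)/(6 - 5))*(-5))*0 = (6 + (0/1)*(-5))*0 = (6 + (1*0)*(-5))*0 = (6 + 0*(-5))*0 = (6 + 0)*0 = 6*0 = 0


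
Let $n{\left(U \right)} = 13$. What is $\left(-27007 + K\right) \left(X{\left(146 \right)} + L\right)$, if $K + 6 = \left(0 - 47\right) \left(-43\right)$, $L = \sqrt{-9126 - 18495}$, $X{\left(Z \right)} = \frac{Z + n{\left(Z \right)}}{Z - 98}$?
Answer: $-82786 - 224928 i \sqrt{341} \approx -82786.0 - 4.1536 \cdot 10^{6} i$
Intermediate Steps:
$X{\left(Z \right)} = \frac{13 + Z}{-98 + Z}$ ($X{\left(Z \right)} = \frac{Z + 13}{Z - 98} = \frac{13 + Z}{-98 + Z}$)
$L = 9 i \sqrt{341}$ ($L = \sqrt{-27621} = 9 i \sqrt{341} \approx 166.2 i$)
$K = 2015$ ($K = -6 + \left(0 - 47\right) \left(-43\right) = -6 - -2021 = -6 + 2021 = 2015$)
$\left(-27007 + K\right) \left(X{\left(146 \right)} + L\right) = \left(-27007 + 2015\right) \left(\frac{13 + 146}{-98 + 146} + 9 i \sqrt{341}\right) = - 24992 \left(\frac{1}{48} \cdot 159 + 9 i \sqrt{341}\right) = - 24992 \left(\frac{53}{16} + 9 i \sqrt{341}\right) = -82786 - 224928 i \sqrt{341}$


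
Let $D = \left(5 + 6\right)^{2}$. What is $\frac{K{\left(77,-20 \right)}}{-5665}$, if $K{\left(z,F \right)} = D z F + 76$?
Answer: $\frac{186264}{5665} \approx 32.88$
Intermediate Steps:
$D = 121$ ($D = 11^{2} = 121$)
$K{\left(z,F \right)} = 76 + 121 F z$ ($K{\left(z,F \right)} = 121 z F + 76 = 121 F z + 76 = 76 + 121 F z$)
$\frac{K{\left(77,-20 \right)}}{-5665} = \frac{76 + 121 \left(-20\right) 77}{-5665} = \left(76 - 186340\right) \left(- \frac{1}{5665}\right) = \left(-186264\right) \left(- \frac{1}{5665}\right) = \frac{186264}{5665}$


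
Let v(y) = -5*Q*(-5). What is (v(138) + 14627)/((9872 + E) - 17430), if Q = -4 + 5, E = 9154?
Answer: 1221/133 ≈ 9.1805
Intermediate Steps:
Q = 1
v(y) = 25 (v(y) = -5*1*(-5) = -5*(-5) = 25)
(v(138) + 14627)/((9872 + E) - 17430) = (25 + 14627)/((9872 + 9154) - 17430) = 14652/(19026 - 17430) = 14652/1596 = 14652*(1/1596) = 1221/133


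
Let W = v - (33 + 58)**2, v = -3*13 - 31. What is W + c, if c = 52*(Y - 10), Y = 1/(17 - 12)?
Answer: -44303/5 ≈ -8860.6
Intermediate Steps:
Y = 1/5 ≈ 0.20000
v = -70 (v = -39 - 31 = -70)
W = -8351 (W = -70 - (33 + 58)**2 = -70 - 1*91**2 = -70 - 1*8281 = -70 - 8281 = -8351)
c = -2548/5 (c = 52*(1/5 - 10) = 52*(-49/5) = -2548/5 ≈ -509.60)
W + c = -8351 - 2548/5 = -44303/5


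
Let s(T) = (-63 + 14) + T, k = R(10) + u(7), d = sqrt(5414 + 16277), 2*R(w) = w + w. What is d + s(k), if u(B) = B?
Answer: -32 + sqrt(21691) ≈ 115.28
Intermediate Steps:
R(w) = w (R(w) = (w + w)/2 = (2*w)/2 = w)
d = sqrt(21691) ≈ 147.28
k = 17 (k = 10 + 7 = 17)
s(T) = -49 + T
d + s(k) = sqrt(21691) + (-49 + 17) = sqrt(21691) - 32 = -32 + sqrt(21691)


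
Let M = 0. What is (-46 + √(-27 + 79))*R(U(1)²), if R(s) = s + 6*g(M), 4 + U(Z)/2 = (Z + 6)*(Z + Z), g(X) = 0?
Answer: -18400 + 800*√13 ≈ -15516.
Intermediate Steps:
U(Z) = -8 + 4*Z*(6 + Z) (U(Z) = -8 + 2*((Z + 6)*(Z + Z)) = -8 + 2*((6 + Z)*(2*Z)) = -8 + 2*(2*Z*(6 + Z)) = -8 + 4*Z*(6 + Z))
R(s) = s (R(s) = s + 6*0 = s + 0 = s)
(-46 + √(-27 + 79))*R(U(1)²) = (-46 + √(-27 + 79))*(-8 + 4*1² + 24*1)² = (-46 + √52)*(-8 + 4*1 + 24)² = (-46 + 2*√13)*(-8 + 4 + 24)² = (-46 + 2*√13)*20² = (-46 + 2*√13)*400 = -18400 + 800*√13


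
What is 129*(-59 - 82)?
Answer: -18189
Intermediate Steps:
129*(-59 - 82) = 129*(-141) = -18189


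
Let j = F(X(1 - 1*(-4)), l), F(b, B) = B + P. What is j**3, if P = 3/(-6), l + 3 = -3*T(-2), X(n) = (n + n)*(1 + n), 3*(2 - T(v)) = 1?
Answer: -4913/8 ≈ -614.13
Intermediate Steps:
T(v) = 5/3 (T(v) = 2 - 1/3*1 = 2 - 1/3 = 5/3)
X(n) = 2*n*(1 + n) (X(n) = (2*n)*(1 + n) = 2*n*(1 + n))
l = -8 (l = -3 - 3*5/3 = -3 - 5 = -8)
P = -1/2 (P = 3*(-1/6) = -1/2 ≈ -0.50000)
F(b, B) = -1/2 + B (F(b, B) = B - 1/2 = -1/2 + B)
j = -17/2 (j = -1/2 - 8 = -17/2 ≈ -8.5000)
j**3 = (-17/2)**3 = -4913/8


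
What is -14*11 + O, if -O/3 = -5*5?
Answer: -79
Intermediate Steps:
O = 75 (O = -(-15)*5 = -3*(-25) = 75)
-14*11 + O = -14*11 + 75 = -154 + 75 = -79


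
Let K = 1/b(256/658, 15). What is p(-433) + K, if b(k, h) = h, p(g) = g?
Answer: -6494/15 ≈ -432.93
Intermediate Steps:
K = 1/15 ≈ 0.066667
p(-433) + K = -433 + 1/15 = -6494/15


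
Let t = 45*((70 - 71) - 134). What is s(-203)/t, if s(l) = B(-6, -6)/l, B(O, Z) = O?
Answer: -2/411075 ≈ -4.8653e-6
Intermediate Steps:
s(l) = -6/l
t = -6075 (t = 45*(-1 - 134) = 45*(-135) = -6075)
s(-203)/t = -6/(-203)/(-6075) = -6*(-1/203)*(-1/6075) = (6/203)*(-1/6075) = -2/411075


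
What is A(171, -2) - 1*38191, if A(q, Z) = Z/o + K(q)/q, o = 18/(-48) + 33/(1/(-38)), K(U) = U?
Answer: -383236634/10035 ≈ -38190.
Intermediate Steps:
o = -10035/8 (o = 18*(-1/48) + 33/(-1/38) = -3/8 + 33*(-38) = -3/8 - 1254 = -10035/8 ≈ -1254.4)
A(q, Z) = 1 - 8*Z/10035 (A(q, Z) = Z/(-10035/8) + q/q = Z*(-8/10035) + 1 = -8*Z/10035 + 1 = 1 - 8*Z/10035)
A(171, -2) - 1*38191 = (1 - 8/10035*(-2)) - 1*38191 = (1 + 16/10035) - 38191 = 10051/10035 - 38191 = -383236634/10035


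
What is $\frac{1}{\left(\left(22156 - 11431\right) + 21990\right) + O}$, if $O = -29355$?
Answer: $\frac{1}{3360} \approx 0.00029762$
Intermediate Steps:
$\frac{1}{\left(\left(22156 - 11431\right) + 21990\right) + O} = \frac{1}{\left(\left(22156 - 11431\right) + 21990\right) - 29355} = \frac{1}{\left(10725 + 21990\right) - 29355} = \frac{1}{32715 - 29355} = \frac{1}{3360}$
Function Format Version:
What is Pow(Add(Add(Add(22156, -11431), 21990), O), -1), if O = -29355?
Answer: Rational(1, 3360) ≈ 0.00029762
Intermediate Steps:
Pow(Add(Add(Add(22156, -11431), 21990), O), -1) = Pow(Add(Add(Add(22156, -11431), 21990), -29355), -1) = Pow(Add(Add(10725, 21990), -29355), -1) = Pow(Add(32715, -29355), -1) = Pow(3360, -1) = Rational(1, 3360)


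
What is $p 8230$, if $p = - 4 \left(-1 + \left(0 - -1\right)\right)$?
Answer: $0$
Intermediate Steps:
$p = 0$ ($p = - 4 \left(-1 + \left(0 + 1\right)\right) = - 4 \left(-1 + 1\right) = \left(-4\right) 0 = 0$)
$p 8230 = 0 \cdot 8230 = 0$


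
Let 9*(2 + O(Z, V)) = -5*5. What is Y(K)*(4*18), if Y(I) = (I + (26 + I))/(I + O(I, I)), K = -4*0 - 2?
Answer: -14256/61 ≈ -233.70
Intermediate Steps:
O(Z, V) = -43/9 (O(Z, V) = -2 + (-5*5)/9 = -2 + (1/9)*(-25) = -2 - 25/9 = -43/9)
K = -2 (K = 0 - 2 = -2)
Y(I) = (26 + 2*I)/(-43/9 + I) (Y(I) = (I + (26 + I))/(I - 43/9) = (26 + 2*I)/(-43/9 + I))
Y(K)*(4*18) = (18*(13 - 2)/(-43 + 9*(-2)))*(4*18) = (18*11/(-43 - 18))*72 = (18*11/(-61))*72 = (18*(-1/61)*11)*72 = -198/61*72 = -14256/61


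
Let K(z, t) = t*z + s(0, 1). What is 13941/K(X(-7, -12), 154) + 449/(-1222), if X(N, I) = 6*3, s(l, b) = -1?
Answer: 15791723/3386162 ≈ 4.6636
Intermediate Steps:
X(N, I) = 18
K(z, t) = -1 + t*z (K(z, t) = t*z - 1 = -1 + t*z)
13941/K(X(-7, -12), 154) + 449/(-1222) = 13941/(-1 + 154*18) + 449/(-1222) = 13941/(-1 + 2772) + 449*(-1/1222) = 13941/2771 - 449/1222 = 15791723/3386162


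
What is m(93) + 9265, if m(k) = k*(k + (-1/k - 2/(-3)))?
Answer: 17975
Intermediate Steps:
m(k) = k*(2/3 + k - 1/k) (m(k) = k*(k + (-1/k - 2*(-1/3))) = k*(k + (-1/k + 2/3)) = k*(k + (2/3 - 1/k)) = k*(2/3 + k - 1/k))
m(93) + 9265 = (-1 + 93**2 + (2/3)*93) + 9265 = (-1 + 8649 + 62) + 9265 = 8710 + 9265 = 17975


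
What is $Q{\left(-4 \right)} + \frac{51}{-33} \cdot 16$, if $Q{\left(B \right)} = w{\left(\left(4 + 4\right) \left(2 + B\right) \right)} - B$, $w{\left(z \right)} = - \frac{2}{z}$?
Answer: $- \frac{1813}{88} \approx -20.602$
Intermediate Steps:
$Q{\left(B \right)} = - B - \frac{2}{16 + 8 B}$ ($Q{\left(B \right)} = - \frac{2}{\left(4 + 4\right) \left(2 + B\right)} - B = - \frac{2}{8 \left(2 + B\right)} - B = - \frac{2}{16 + 8 B} - B = - B - \frac{2}{16 + 8 B}$)
$Q{\left(-4 \right)} + \frac{51}{-33} \cdot 16 = \frac{- \frac{1}{4} - - 4 \left(2 - 4\right)}{2 - 4} + \frac{51}{-33} \cdot 16 = \frac{- \frac{1}{4} - \left(-4\right) \left(-2\right)}{-2} + 51 \left(- \frac{1}{33}\right) 16 = - \frac{- \frac{1}{4} - 8}{2} - \frac{272}{11} = \left(- \frac{1}{2}\right) \left(- \frac{33}{4}\right) - \frac{272}{11} = \frac{33}{8} - \frac{272}{11} = - \frac{1813}{88}$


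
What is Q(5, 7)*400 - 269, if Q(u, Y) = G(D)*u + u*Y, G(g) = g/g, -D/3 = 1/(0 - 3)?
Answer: 15731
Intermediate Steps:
D = 1 (D = -3/(0 - 3) = -3/(-3) = -3*(-⅓) = 1)
G(g) = 1
Q(u, Y) = u + Y*u (Q(u, Y) = 1*u + u*Y = u + Y*u)
Q(5, 7)*400 - 269 = (5*(1 + 7))*400 - 269 = (5*8)*400 - 269 = 40*400 - 269 = 16000 - 269 = 15731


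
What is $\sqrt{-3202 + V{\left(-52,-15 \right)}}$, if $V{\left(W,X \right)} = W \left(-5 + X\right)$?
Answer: $i \sqrt{2162} \approx 46.497 i$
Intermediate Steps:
$\sqrt{-3202 + V{\left(-52,-15 \right)}} = \sqrt{-3202 - 52 \left(-5 - 15\right)} = \sqrt{-3202 - -1040} = \sqrt{-3202 + 1040} = \sqrt{-2162} = i \sqrt{2162}$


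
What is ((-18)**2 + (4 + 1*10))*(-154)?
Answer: -52052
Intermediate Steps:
((-18)**2 + (4 + 1*10))*(-154) = (324 + (4 + 10))*(-154) = (324 + 14)*(-154) = 338*(-154) = -52052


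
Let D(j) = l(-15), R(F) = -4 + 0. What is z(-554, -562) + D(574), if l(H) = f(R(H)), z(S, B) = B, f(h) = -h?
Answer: -558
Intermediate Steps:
R(F) = -4
l(H) = 4 (l(H) = -1*(-4) = 4)
D(j) = 4
z(-554, -562) + D(574) = -562 + 4 = -558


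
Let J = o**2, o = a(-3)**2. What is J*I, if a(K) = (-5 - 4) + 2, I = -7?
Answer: -16807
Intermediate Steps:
a(K) = -7 (a(K) = -9 + 2 = -7)
o = 49 (o = (-7)**2 = 49)
J = 2401 (J = 49**2 = 2401)
J*I = 2401*(-7) = -16807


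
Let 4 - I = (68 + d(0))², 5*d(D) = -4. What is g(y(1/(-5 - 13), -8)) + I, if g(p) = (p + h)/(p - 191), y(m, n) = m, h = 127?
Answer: -387962569/85975 ≈ -4512.5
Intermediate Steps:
d(D) = -⅘ (d(D) = (⅕)*(-4) = -⅘)
I = -112796/25 (I = 4 - (68 - ⅘)² = 4 - (336/5)² = 4 - 1*112896/25 = 4 - 112896/25 = -112796/25 ≈ -4511.8)
g(p) = (127 + p)/(-191 + p) (g(p) = (p + 127)/(p - 191) = (127 + p)/(-191 + p))
g(y(1/(-5 - 13), -8)) + I = (127 + 1/(-5 - 13))/(-191 + 1/(-5 - 13)) - 112796/25 = (127 + 1/(-18))/(-191 + 1/(-18)) - 112796/25 = (127 - 1/18)/(-191 - 1/18) - 112796/25 = (2285/18)/(-3439/18) - 112796/25 = -18/3439*2285/18 - 112796/25 = -2285/3439 - 112796/25 = -387962569/85975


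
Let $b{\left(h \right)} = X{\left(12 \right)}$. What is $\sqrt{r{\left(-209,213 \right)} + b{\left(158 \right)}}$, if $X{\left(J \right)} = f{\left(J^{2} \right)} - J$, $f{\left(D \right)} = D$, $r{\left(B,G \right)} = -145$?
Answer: $i \sqrt{13} \approx 3.6056 i$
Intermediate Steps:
$X{\left(J \right)} = J^{2} - J$
$b{\left(h \right)} = 132$ ($b{\left(h \right)} = 12 \left(-1 + 12\right) = 12 \cdot 11 = 132$)
$\sqrt{r{\left(-209,213 \right)} + b{\left(158 \right)}} = \sqrt{-145 + 132} = \sqrt{-13} = i \sqrt{13}$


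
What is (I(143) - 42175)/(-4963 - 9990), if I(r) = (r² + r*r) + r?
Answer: 1134/14953 ≈ 0.075838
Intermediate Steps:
I(r) = r + 2*r² (I(r) = (r² + r²) + r = 2*r² + r = r + 2*r²)
(I(143) - 42175)/(-4963 - 9990) = (143*(1 + 2*143) - 42175)/(-4963 - 9990) = (143*(1 + 286) - 42175)/(-14953) = (143*287 - 42175)*(-1/14953) = (41041 - 42175)*(-1/14953) = -1134*(-1/14953) = 1134/14953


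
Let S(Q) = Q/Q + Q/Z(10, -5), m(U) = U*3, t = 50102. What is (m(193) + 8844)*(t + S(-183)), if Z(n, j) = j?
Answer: 2362327254/5 ≈ 4.7247e+8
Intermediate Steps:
m(U) = 3*U
S(Q) = 1 - Q/5 (S(Q) = Q/Q + Q/(-5) = 1 + Q*(-1/5) = 1 - Q/5)
(m(193) + 8844)*(t + S(-183)) = (3*193 + 8844)*(50102 + (1 - 1/5*(-183))) = (579 + 8844)*(50102 + (1 + 183/5)) = 9423*(50102 + 188/5) = 9423*(250698/5) = 2362327254/5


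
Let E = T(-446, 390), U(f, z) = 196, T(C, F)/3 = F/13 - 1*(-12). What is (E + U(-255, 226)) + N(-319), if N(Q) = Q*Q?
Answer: 102083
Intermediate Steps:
T(C, F) = 36 + 3*F/13 (T(C, F) = 3*(F/13 - 1*(-12)) = 3*(F*(1/13) + 12) = 3*(F/13 + 12) = 3*(12 + F/13) = 36 + 3*F/13)
E = 126 (E = 36 + (3/13)*390 = 36 + 90 = 126)
N(Q) = Q**2
(E + U(-255, 226)) + N(-319) = (126 + 196) + (-319)**2 = 322 + 101761 = 102083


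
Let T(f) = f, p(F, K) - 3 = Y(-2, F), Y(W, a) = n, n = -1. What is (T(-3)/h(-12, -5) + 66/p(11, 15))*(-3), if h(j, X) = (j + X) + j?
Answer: -2880/29 ≈ -99.310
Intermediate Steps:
Y(W, a) = -1
p(F, K) = 2 (p(F, K) = 3 - 1 = 2)
h(j, X) = X + 2*j (h(j, X) = (X + j) + j = X + 2*j)
(T(-3)/h(-12, -5) + 66/p(11, 15))*(-3) = (-3/(-5 + 2*(-12)) + 66/2)*(-3) = (-3/(-5 - 24) + 66*(½))*(-3) = (-3/(-29) + 33)*(-3) = (-3*(-1/29) + 33)*(-3) = (3/29 + 33)*(-3) = (960/29)*(-3) = -2880/29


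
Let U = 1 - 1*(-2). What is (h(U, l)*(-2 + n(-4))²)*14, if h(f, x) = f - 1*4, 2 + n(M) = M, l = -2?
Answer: -896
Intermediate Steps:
n(M) = -2 + M
U = 3 (U = 1 + 2 = 3)
h(f, x) = -4 + f (h(f, x) = f - 4 = -4 + f)
(h(U, l)*(-2 + n(-4))²)*14 = ((-4 + 3)*(-2 + (-2 - 4))²)*14 = -(-2 - 6)²*14 = -1*(-8)²*14 = -1*64*14 = -64*14 = -896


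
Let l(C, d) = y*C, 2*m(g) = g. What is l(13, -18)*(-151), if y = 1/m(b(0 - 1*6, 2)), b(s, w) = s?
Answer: 1963/3 ≈ 654.33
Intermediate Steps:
m(g) = g/2
y = -1/3 (y = 1/((0 - 1*6)/2) = 1/((0 - 6)/2) = 1/((1/2)*(-6)) = 1/(-3) = -1/3 ≈ -0.33333)
l(C, d) = -C/3
l(13, -18)*(-151) = -1/3*13*(-151) = -13/3*(-151) = 1963/3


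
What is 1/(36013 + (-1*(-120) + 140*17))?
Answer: 1/38513 ≈ 2.5965e-5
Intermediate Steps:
1/(36013 + (-1*(-120) + 140*17)) = 1/(36013 + (120 + 2380)) = 1/(36013 + 2500) = 1/38513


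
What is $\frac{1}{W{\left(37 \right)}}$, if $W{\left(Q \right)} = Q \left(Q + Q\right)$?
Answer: $\frac{1}{2738} \approx 0.00036523$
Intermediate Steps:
$W{\left(Q \right)} = 2 Q^{2}$ ($W{\left(Q \right)} = Q 2 Q = 2 Q^{2}$)
$\frac{1}{W{\left(37 \right)}} = \frac{1}{2 \cdot 37^{2}} = \frac{1}{2 \cdot 1369} = \frac{1}{2738}$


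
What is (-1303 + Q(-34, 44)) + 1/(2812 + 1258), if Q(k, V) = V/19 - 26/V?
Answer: -50313793/38665 ≈ -1301.3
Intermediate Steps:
Q(k, V) = -26/V + V/19 (Q(k, V) = V*(1/19) - 26/V = V/19 - 26/V = -26/V + V/19)
(-1303 + Q(-34, 44)) + 1/(2812 + 1258) = (-1303 + (-26/44 + (1/19)*44)) + 1/(2812 + 1258) = (-1303 + (-26*1/44 + 44/19)) + 1/4070 = (-1303 + (-13/22 + 44/19)) + 1/4070 = (-1303 + 721/418) + 1/4070 = -543933/418 + 1/4070 = -50313793/38665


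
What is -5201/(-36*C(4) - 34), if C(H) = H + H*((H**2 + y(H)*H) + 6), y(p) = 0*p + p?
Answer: 5201/5650 ≈ 0.92053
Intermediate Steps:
y(p) = p (y(p) = 0 + p = p)
C(H) = H + H*(6 + 2*H**2) (C(H) = H + H*((H**2 + H*H) + 6) = H + H*((H**2 + H**2) + 6) = H + H*(2*H**2 + 6) = H + H*(6 + 2*H**2))
-5201/(-36*C(4) - 34) = -5201/(-144*(7 + 2*4**2) - 34) = -5201/(-144*(7 + 2*16) - 34) = -5201/(-144*(7 + 32) - 34) = -5201/(-144*39 - 34) = -5201/(-36*156 - 34) = -5201/(-5616 - 34) = -5201/(-5650) = -5201*(-1/5650) = 5201/5650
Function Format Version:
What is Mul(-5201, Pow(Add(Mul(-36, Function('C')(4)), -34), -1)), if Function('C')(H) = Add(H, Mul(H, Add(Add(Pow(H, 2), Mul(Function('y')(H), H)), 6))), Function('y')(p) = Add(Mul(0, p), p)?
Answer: Rational(5201, 5650) ≈ 0.92053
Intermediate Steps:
Function('y')(p) = p (Function('y')(p) = Add(0, p) = p)
Function('C')(H) = Add(H, Mul(H, Add(6, Mul(2, Pow(H, 2))))) (Function('C')(H) = Add(H, Mul(H, Add(Add(Pow(H, 2), Mul(H, H)), 6))) = Add(H, Mul(H, Add(Add(Pow(H, 2), Pow(H, 2)), 6))) = Add(H, Mul(H, Add(Mul(2, Pow(H, 2)), 6))) = Add(H, Mul(H, Add(6, Mul(2, Pow(H, 2))))))
Mul(-5201, Pow(Add(Mul(-36, Function('C')(4)), -34), -1)) = Mul(-5201, Pow(Add(Mul(-36, Mul(4, Add(7, Mul(2, Pow(4, 2))))), -34), -1)) = Mul(-5201, Pow(Add(Mul(-36, Mul(4, Add(7, Mul(2, 16)))), -34), -1)) = Mul(-5201, Pow(Add(Mul(-36, Mul(4, Add(7, 32))), -34), -1)) = Mul(-5201, Pow(Add(Mul(-36, Mul(4, 39)), -34), -1)) = Mul(-5201, Pow(Add(Mul(-36, 156), -34), -1)) = Mul(-5201, Pow(Add(-5616, -34), -1)) = Mul(-5201, Pow(-5650, -1)) = Mul(-5201, Rational(-1, 5650)) = Rational(5201, 5650)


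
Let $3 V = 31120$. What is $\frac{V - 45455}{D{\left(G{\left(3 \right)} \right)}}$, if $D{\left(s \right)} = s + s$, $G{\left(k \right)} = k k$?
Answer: $- \frac{105245}{54} \approx -1949.0$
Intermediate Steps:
$V = \frac{31120}{3}$ ($V = \frac{1}{3} \cdot 31120 = \frac{31120}{3} \approx 10373.0$)
$G{\left(k \right)} = k^{2}$
$D{\left(s \right)} = 2 s$
$\frac{V - 45455}{D{\left(G{\left(3 \right)} \right)}} = \frac{\frac{31120}{3} - 45455}{2 \cdot 3^{2}} = \frac{\frac{31120}{3} - 45455}{2 \cdot 9} = - \frac{105245}{3 \cdot 18} = \left(- \frac{105245}{3}\right) \frac{1}{18} = - \frac{105245}{54}$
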